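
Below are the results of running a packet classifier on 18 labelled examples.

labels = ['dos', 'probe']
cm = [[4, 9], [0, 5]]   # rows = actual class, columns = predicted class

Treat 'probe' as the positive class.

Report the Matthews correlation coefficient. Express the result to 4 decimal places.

0.3315

MCC = (TP·TN − FP·FN) / √((TP+FP)(TP+FN)(TN+FP)(TN+FN))
Numerator = 5·4 − 9·0 = 20
Denominator = √(14·5·13·4) = √3640 = 60.3324
MCC = 20 / 60.3324 = 0.3315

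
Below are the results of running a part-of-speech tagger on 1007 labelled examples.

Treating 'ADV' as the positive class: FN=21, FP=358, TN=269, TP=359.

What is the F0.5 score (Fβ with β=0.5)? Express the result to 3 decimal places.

Fβ = (1+β²)·TP / ((1+β²)·TP + β²·FN + FP), with β²=1/4
= 1.25·359 / (1.25·359 + 0.25·21 + 358) = 0.553

0.553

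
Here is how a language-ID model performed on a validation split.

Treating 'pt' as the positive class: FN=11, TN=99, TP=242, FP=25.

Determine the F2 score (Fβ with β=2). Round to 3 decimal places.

0.946

Fβ = (1+β²)·TP / ((1+β²)·TP + β²·FN + FP), with β²=4
= 5·242 / (5·242 + 4·11 + 25) = 0.946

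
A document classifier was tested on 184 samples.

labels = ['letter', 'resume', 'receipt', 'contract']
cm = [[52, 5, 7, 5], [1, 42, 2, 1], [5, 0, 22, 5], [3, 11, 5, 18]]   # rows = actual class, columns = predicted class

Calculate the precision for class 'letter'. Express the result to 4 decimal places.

0.8525

Take TP from the diagonal, FP from the rest of the 'letter' prediction marginal, FN from the rest of the 'letter' actual marginal.
precision = TP/(TP+FP).
letter: TP=52, FP=1+5+3=9 → 52/61 = 0.85246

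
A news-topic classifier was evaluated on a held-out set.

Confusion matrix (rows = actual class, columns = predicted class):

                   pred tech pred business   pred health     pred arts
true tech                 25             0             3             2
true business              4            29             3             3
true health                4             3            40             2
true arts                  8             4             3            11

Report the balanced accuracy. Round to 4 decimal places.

0.7041

Balanced accuracy = mean of per-class recall.
  tech: recall = 25/30 = 0.83333
  business: recall = 29/39 = 0.74359
  health: recall = 40/49 = 0.81633
  arts: recall = 11/26 = 0.42308
Mean = (0.83333 + 0.74359 + 0.81633 + 0.42308) / 4 = 0.7041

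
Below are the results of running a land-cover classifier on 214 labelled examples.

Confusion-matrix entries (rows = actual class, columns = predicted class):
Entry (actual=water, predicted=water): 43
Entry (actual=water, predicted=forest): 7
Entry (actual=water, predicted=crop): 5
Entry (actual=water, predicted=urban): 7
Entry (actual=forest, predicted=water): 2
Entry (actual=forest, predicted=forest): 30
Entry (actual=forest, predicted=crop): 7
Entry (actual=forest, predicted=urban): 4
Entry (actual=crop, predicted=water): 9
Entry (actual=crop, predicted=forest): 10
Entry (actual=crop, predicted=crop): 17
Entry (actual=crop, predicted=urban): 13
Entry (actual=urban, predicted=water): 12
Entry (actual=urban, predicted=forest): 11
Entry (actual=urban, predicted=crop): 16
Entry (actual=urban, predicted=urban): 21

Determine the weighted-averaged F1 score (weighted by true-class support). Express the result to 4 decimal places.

Per-class F1 score (2·TP/(2·TP+FP+FN)):
  water: TP=43, FP=2+9+12=23, FN=7+5+7=19 → 86/128 = 0.67188
  forest: TP=30, FP=7+10+11=28, FN=2+7+4=13 → 60/101 = 0.59406
  crop: TP=17, FP=5+7+16=28, FN=9+10+13=32 → 34/94 = 0.36170
  urban: TP=21, FP=7+4+13=24, FN=12+11+16=39 → 42/105 = 0.40000
Weighted-F1 score = Σ (supportᵢ/N)·F1 scoreᵢ with N=214: (62/214)·0.67188 + (43/214)·0.59406 + (49/214)·0.36170 + (60/214)·0.40000 = 0.5090

0.5090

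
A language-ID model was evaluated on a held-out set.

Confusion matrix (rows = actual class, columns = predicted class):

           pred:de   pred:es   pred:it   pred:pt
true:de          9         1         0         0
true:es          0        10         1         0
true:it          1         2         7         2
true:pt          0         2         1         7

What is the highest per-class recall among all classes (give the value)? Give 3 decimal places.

0.909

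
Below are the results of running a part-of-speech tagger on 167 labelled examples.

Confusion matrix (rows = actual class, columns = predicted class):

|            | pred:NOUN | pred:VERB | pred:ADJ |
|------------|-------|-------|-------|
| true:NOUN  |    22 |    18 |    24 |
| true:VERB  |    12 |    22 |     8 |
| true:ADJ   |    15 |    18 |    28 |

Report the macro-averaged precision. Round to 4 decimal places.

Per-class precision (TP/(TP+FP)):
  NOUN: TP=22, FP=12+15=27 → 22/49 = 0.44898
  VERB: TP=22, FP=18+18=36 → 22/58 = 0.37931
  ADJ: TP=28, FP=24+8=32 → 28/60 = 0.46667
Macro-precision = mean = (0.44898 + 0.37931 + 0.46667) / 3 = 0.4317

0.4317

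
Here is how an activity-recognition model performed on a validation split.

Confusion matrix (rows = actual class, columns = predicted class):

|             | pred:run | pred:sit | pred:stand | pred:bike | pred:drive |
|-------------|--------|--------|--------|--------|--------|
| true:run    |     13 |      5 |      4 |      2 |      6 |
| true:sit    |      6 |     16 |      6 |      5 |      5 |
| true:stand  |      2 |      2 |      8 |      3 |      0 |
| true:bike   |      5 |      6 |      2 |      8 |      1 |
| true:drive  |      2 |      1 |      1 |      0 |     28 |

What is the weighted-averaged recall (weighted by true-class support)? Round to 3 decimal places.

Per-class recall (TP/(TP+FN)):
  run: TP=13, FN=5+4+2+6=17 → 13/30 = 0.4333
  sit: TP=16, FN=6+6+5+5=22 → 16/38 = 0.4211
  stand: TP=8, FN=2+2+3+0=7 → 8/15 = 0.5333
  bike: TP=8, FN=5+6+2+1=14 → 8/22 = 0.3636
  drive: TP=28, FN=2+1+1+0=4 → 28/32 = 0.8750
Weighted-recall = Σ (supportᵢ/N)·recallᵢ with N=137: (30/137)·0.4333 + (38/137)·0.4211 + (15/137)·0.5333 + (22/137)·0.3636 + (32/137)·0.8750 = 0.533

0.533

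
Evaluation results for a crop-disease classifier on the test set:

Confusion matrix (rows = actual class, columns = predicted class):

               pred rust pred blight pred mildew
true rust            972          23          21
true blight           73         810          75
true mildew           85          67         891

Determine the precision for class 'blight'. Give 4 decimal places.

0.9000

Treat 'blight' as positive and all other classes as negative.
precision = TP/(TP+FP).
blight: TP=810, FP=23+67=90 → 810/900 = 0.90000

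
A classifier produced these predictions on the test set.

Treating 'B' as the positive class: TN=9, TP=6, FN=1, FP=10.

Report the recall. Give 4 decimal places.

0.8571

Recall = TP/(TP+FN) = 6/(6+1) = 6/7 = 0.8571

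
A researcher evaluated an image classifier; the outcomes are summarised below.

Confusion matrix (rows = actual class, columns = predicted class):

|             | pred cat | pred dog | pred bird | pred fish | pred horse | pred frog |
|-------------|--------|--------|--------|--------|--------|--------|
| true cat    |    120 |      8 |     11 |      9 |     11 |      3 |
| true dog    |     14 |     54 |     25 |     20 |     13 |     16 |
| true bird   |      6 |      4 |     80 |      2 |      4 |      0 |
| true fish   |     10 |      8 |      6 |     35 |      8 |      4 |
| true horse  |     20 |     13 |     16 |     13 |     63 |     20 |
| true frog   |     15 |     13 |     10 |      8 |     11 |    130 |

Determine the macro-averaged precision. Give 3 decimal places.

Per-class precision (TP/(TP+FP)):
  cat: TP=120, FP=14+6+10+20+15=65 → 120/185 = 0.6486
  dog: TP=54, FP=8+4+8+13+13=46 → 54/100 = 0.5400
  bird: TP=80, FP=11+25+6+16+10=68 → 80/148 = 0.5405
  fish: TP=35, FP=9+20+2+13+8=52 → 35/87 = 0.4023
  horse: TP=63, FP=11+13+4+8+11=47 → 63/110 = 0.5727
  frog: TP=130, FP=3+16+0+4+20=43 → 130/173 = 0.7514
Macro-precision = mean = (0.6486 + 0.5400 + 0.5405 + 0.4023 + 0.5727 + 0.7514) / 6 = 0.576

0.576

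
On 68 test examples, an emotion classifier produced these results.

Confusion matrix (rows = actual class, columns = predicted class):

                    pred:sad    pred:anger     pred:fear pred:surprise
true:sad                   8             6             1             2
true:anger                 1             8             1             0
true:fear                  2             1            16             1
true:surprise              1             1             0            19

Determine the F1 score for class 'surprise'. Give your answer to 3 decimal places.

0.884

F1 score = 2·TP/(2·TP+FP+FN).
surprise: TP=19, FP=2+0+1=3, FN=1+1+0=2 → 38/43 = 0.8837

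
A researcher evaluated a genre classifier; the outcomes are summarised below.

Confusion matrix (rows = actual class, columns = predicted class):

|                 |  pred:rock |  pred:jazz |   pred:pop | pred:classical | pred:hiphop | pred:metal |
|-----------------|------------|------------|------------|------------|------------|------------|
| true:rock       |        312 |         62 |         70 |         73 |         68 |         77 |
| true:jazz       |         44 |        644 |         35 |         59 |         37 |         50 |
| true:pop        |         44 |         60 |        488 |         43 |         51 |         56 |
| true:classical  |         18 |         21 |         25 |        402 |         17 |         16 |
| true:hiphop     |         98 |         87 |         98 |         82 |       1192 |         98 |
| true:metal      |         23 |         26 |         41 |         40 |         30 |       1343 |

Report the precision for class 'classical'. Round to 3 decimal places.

0.575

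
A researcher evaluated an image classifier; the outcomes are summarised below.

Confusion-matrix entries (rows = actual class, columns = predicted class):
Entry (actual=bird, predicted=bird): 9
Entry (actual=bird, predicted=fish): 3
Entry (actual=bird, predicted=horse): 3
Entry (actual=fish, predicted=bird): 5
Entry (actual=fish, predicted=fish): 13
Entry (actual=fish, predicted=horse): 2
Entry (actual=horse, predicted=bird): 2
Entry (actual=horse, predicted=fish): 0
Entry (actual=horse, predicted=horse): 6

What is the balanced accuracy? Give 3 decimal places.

0.667

Balanced accuracy = mean of per-class recall.
  bird: recall = 9/15 = 0.6000
  fish: recall = 13/20 = 0.6500
  horse: recall = 6/8 = 0.7500
Mean = (0.6000 + 0.6500 + 0.7500) / 3 = 0.667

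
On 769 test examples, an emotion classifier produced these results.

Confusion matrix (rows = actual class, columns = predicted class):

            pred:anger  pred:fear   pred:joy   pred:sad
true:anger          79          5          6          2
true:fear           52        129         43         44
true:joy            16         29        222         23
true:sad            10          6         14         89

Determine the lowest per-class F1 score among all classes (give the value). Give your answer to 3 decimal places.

0.590

Per-class F1 score (2·TP/(2·TP+FP+FN)):
  anger: TP=79, FP=52+16+10=78, FN=5+6+2=13 → 158/249 = 0.6345
  fear: TP=129, FP=5+29+6=40, FN=52+43+44=139 → 258/437 = 0.5904
  joy: TP=222, FP=6+43+14=63, FN=16+29+23=68 → 444/575 = 0.7722
  sad: TP=89, FP=2+44+23=69, FN=10+6+14=30 → 178/277 = 0.6426
Lowest is class 'fear' with F1 score = 0.590.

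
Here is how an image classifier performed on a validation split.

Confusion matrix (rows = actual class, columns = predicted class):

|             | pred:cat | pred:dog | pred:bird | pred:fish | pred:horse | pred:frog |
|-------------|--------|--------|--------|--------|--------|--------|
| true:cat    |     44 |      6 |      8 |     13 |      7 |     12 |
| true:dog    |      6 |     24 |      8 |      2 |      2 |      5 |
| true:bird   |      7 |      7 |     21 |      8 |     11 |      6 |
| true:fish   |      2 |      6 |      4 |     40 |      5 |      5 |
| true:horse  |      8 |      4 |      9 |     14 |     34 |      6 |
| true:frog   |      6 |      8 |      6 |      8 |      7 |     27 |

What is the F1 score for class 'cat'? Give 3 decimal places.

Take TP from the diagonal, FP from the rest of the 'cat' prediction marginal, FN from the rest of the 'cat' actual marginal.
F1 score = 2·TP/(2·TP+FP+FN).
cat: TP=44, FP=6+7+2+8+6=29, FN=6+8+13+7+12=46 → 88/163 = 0.5399

0.540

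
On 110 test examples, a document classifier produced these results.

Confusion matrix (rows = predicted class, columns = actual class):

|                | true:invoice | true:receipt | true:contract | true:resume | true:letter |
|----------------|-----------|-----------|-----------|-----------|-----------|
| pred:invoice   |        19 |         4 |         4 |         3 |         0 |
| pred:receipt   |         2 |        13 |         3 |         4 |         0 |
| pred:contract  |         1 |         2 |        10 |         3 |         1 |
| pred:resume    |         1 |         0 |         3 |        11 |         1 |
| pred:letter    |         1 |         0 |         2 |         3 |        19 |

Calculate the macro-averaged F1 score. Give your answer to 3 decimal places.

0.645

Per-class F1 score (2·TP/(2·TP+FP+FN)):
  invoice: TP=19, FP=4+4+3+0=11, FN=2+1+1+1=5 → 38/54 = 0.7037
  receipt: TP=13, FP=2+3+4+0=9, FN=4+2+0+0=6 → 26/41 = 0.6341
  contract: TP=10, FP=1+2+3+1=7, FN=4+3+3+2=12 → 20/39 = 0.5128
  resume: TP=11, FP=1+0+3+1=5, FN=3+4+3+3=13 → 22/40 = 0.5500
  letter: TP=19, FP=1+0+2+3=6, FN=0+0+1+1=2 → 38/46 = 0.8261
Macro-F1 score = mean = (0.7037 + 0.6341 + 0.5128 + 0.5500 + 0.8261) / 5 = 0.645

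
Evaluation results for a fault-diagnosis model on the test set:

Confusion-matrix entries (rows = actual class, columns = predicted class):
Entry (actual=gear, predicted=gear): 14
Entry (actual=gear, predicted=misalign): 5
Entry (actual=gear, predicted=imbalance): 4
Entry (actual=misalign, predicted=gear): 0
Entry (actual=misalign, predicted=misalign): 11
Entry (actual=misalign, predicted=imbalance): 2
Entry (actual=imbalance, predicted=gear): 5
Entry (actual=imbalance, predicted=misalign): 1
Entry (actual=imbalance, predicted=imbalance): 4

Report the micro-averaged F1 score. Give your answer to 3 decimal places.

Micro-averaging pools counts across classes: ΣTP=29, ΣFP=17, ΣFN=17.
Micro-F1 score = 2·TP/(2·TP+FP+FN) on pooled counts = 0.630 (equals overall accuracy in single-label multiclass).

0.630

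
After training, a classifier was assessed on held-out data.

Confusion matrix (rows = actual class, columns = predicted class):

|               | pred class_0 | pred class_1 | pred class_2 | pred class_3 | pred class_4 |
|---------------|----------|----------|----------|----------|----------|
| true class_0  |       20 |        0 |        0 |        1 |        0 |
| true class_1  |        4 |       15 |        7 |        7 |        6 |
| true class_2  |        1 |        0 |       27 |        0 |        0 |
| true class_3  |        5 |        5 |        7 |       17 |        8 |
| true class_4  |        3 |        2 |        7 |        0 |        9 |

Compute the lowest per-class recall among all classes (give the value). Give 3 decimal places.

Per-class recall (TP/(TP+FN)):
  class_0: TP=20, FN=0+0+1+0=1 → 20/21 = 0.9524
  class_1: TP=15, FN=4+7+7+6=24 → 15/39 = 0.3846
  class_2: TP=27, FN=1+0+0+0=1 → 27/28 = 0.9643
  class_3: TP=17, FN=5+5+7+8=25 → 17/42 = 0.4048
  class_4: TP=9, FN=3+2+7+0=12 → 9/21 = 0.4286
Lowest is class 'class_1' with recall = 0.385.

0.385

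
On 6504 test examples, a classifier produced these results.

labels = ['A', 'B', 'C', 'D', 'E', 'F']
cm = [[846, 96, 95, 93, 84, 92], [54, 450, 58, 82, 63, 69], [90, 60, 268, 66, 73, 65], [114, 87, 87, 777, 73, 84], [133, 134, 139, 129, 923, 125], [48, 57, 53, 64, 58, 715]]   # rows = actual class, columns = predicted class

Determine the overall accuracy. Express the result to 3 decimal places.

Accuracy = trace / total = (846+450+268+777+923+715=3979) / 6504 = 3979/6504 = 0.612

0.612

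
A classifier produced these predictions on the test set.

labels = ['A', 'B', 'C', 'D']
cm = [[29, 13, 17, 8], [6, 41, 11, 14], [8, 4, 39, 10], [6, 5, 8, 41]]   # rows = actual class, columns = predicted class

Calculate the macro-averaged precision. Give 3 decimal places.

0.581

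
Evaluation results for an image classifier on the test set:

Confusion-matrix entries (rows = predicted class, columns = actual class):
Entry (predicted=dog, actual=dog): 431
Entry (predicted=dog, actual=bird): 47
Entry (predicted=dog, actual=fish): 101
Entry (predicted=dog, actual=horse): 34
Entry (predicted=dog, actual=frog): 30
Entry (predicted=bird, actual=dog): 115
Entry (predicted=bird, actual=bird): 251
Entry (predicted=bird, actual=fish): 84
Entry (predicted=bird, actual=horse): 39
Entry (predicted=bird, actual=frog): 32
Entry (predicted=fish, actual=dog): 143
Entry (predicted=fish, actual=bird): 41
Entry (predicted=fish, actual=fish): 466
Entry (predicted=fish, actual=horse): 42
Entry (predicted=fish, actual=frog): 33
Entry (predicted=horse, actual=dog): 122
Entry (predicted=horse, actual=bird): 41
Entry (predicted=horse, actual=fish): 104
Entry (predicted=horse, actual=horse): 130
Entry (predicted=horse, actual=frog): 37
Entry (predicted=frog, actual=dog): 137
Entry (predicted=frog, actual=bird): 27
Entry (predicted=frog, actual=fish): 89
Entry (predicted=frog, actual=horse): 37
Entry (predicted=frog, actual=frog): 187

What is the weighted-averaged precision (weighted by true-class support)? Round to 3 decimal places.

Per-class precision (TP/(TP+FP)):
  dog: TP=431, FP=47+101+34+30=212 → 431/643 = 0.6703
  bird: TP=251, FP=115+84+39+32=270 → 251/521 = 0.4818
  fish: TP=466, FP=143+41+42+33=259 → 466/725 = 0.6428
  horse: TP=130, FP=122+41+104+37=304 → 130/434 = 0.2995
  frog: TP=187, FP=137+27+89+37=290 → 187/477 = 0.3920
Weighted-precision = Σ (supportᵢ/N)·precisionᵢ with N=2800: (948/2800)·0.6703 + (407/2800)·0.4818 + (844/2800)·0.6428 + (282/2800)·0.2995 + (319/2800)·0.3920 = 0.566

0.566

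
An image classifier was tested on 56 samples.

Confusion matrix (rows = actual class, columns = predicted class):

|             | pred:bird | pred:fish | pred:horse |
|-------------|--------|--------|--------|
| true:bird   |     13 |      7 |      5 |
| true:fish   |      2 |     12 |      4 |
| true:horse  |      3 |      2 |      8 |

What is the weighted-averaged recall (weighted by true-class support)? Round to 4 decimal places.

Per-class recall (TP/(TP+FN)):
  bird: TP=13, FN=7+5=12 → 13/25 = 0.52000
  fish: TP=12, FN=2+4=6 → 12/18 = 0.66667
  horse: TP=8, FN=3+2=5 → 8/13 = 0.61538
Weighted-recall = Σ (supportᵢ/N)·recallᵢ with N=56: (25/56)·0.52000 + (18/56)·0.66667 + (13/56)·0.61538 = 0.5893

0.5893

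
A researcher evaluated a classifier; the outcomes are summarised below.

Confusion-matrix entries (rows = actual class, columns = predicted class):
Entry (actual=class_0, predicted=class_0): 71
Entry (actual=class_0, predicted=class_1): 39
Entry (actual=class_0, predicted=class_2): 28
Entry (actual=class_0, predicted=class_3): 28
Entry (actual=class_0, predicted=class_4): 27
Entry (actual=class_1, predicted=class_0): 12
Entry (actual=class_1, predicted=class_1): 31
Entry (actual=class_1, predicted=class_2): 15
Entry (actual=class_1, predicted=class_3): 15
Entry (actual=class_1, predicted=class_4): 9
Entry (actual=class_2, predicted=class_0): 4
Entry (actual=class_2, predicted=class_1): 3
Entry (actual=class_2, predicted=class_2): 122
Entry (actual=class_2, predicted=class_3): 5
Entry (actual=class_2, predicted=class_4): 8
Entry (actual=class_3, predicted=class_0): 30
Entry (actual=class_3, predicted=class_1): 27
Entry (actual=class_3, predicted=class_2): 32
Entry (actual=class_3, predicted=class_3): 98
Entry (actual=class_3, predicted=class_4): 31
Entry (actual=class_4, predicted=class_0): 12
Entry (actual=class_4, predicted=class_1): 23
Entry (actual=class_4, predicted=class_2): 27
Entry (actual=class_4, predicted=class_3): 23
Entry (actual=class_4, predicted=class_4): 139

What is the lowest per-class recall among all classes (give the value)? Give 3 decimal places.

0.368

Per-class recall (TP/(TP+FN)):
  class_0: TP=71, FN=39+28+28+27=122 → 71/193 = 0.3679
  class_1: TP=31, FN=12+15+15+9=51 → 31/82 = 0.3780
  class_2: TP=122, FN=4+3+5+8=20 → 122/142 = 0.8592
  class_3: TP=98, FN=30+27+32+31=120 → 98/218 = 0.4495
  class_4: TP=139, FN=12+23+27+23=85 → 139/224 = 0.6205
Lowest is class 'class_0' with recall = 0.368.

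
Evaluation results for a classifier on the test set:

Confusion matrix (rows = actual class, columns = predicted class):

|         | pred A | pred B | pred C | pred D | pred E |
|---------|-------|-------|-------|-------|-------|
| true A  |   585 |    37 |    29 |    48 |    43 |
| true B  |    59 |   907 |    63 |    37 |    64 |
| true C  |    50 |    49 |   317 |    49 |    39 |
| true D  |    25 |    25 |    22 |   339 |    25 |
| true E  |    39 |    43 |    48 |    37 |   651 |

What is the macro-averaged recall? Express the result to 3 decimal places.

0.759

Per-class recall (TP/(TP+FN)):
  A: TP=585, FN=37+29+48+43=157 → 585/742 = 0.7884
  B: TP=907, FN=59+63+37+64=223 → 907/1130 = 0.8027
  C: TP=317, FN=50+49+49+39=187 → 317/504 = 0.6290
  D: TP=339, FN=25+25+22+25=97 → 339/436 = 0.7775
  E: TP=651, FN=39+43+48+37=167 → 651/818 = 0.7958
Macro-recall = mean = (0.7884 + 0.8027 + 0.6290 + 0.7775 + 0.7958) / 5 = 0.759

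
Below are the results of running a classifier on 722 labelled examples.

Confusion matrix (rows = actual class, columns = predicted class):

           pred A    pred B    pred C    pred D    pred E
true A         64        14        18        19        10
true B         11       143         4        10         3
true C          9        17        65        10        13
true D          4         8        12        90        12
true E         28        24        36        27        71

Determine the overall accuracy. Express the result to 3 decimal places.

Accuracy = trace / total = (64+143+65+90+71=433) / 722 = 433/722 = 0.600

0.600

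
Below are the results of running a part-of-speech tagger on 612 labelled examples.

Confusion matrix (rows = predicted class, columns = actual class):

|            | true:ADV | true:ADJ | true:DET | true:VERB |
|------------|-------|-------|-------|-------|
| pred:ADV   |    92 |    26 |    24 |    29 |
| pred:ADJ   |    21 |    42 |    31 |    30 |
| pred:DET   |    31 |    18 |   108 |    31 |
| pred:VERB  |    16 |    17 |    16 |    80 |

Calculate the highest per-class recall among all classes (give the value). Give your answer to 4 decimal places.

Per-class recall (TP/(TP+FN)):
  ADV: TP=92, FN=21+31+16=68 → 92/160 = 0.57500
  ADJ: TP=42, FN=26+18+17=61 → 42/103 = 0.40777
  DET: TP=108, FN=24+31+16=71 → 108/179 = 0.60335
  VERB: TP=80, FN=29+30+31=90 → 80/170 = 0.47059
Highest is class 'DET' with recall = 0.6034.

0.6034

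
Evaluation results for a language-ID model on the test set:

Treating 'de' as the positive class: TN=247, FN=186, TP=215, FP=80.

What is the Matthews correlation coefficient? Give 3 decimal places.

MCC = (TP·TN − FP·FN) / √((TP+FP)(TP+FN)(TN+FP)(TN+FN))
Numerator = 215·247 − 80·186 = 38225
Denominator = √(295·401·327·433) = √16749507345 = 129419.8877
MCC = 38225 / 129419.8877 = 0.295

0.295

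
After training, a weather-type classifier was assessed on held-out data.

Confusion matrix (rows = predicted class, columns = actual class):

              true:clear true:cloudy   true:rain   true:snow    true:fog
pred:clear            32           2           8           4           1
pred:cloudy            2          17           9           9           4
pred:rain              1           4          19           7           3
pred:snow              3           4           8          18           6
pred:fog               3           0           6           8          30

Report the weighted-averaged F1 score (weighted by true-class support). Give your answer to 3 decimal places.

Per-class F1 score (2·TP/(2·TP+FP+FN)):
  clear: TP=32, FP=2+8+4+1=15, FN=2+1+3+3=9 → 64/88 = 0.7273
  cloudy: TP=17, FP=2+9+9+4=24, FN=2+4+4+0=10 → 34/68 = 0.5000
  rain: TP=19, FP=1+4+7+3=15, FN=8+9+8+6=31 → 38/84 = 0.4524
  snow: TP=18, FP=3+4+8+6=21, FN=4+9+7+8=28 → 36/85 = 0.4235
  fog: TP=30, FP=3+0+6+8=17, FN=1+4+3+6=14 → 60/91 = 0.6593
Weighted-F1 score = Σ (supportᵢ/N)·F1 scoreᵢ with N=208: (41/208)·0.7273 + (27/208)·0.5000 + (50/208)·0.4524 + (46/208)·0.4235 + (44/208)·0.6593 = 0.550

0.550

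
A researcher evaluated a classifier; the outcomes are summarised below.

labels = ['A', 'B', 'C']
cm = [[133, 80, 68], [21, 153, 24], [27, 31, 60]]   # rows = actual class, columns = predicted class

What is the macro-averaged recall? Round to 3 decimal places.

Per-class recall (TP/(TP+FN)):
  A: TP=133, FN=80+68=148 → 133/281 = 0.4733
  B: TP=153, FN=21+24=45 → 153/198 = 0.7727
  C: TP=60, FN=27+31=58 → 60/118 = 0.5085
Macro-recall = mean = (0.4733 + 0.7727 + 0.5085) / 3 = 0.585

0.585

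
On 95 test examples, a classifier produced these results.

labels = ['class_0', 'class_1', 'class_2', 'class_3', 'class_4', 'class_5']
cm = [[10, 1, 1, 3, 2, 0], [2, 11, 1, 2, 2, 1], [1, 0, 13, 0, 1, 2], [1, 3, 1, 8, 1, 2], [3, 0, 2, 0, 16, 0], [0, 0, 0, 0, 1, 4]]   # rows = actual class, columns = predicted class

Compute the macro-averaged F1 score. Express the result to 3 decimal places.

0.638

Per-class F1 score (2·TP/(2·TP+FP+FN)):
  class_0: TP=10, FP=2+1+1+3+0=7, FN=1+1+3+2+0=7 → 20/34 = 0.5882
  class_1: TP=11, FP=1+0+3+0+0=4, FN=2+1+2+2+1=8 → 22/34 = 0.6471
  class_2: TP=13, FP=1+1+1+2+0=5, FN=1+0+0+1+2=4 → 26/35 = 0.7429
  class_3: TP=8, FP=3+2+0+0+0=5, FN=1+3+1+1+2=8 → 16/29 = 0.5517
  class_4: TP=16, FP=2+2+1+1+1=7, FN=3+0+2+0+0=5 → 32/44 = 0.7273
  class_5: TP=4, FP=0+1+2+2+0=5, FN=0+0+0+0+1=1 → 8/14 = 0.5714
Macro-F1 score = mean = (0.5882 + 0.6471 + 0.7429 + 0.5517 + 0.7273 + 0.5714) / 6 = 0.638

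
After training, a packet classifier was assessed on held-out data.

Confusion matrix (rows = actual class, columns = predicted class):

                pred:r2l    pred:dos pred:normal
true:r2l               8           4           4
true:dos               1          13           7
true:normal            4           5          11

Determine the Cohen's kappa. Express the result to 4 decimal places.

Observed agreement pₒ = trace/N = 32/57 = 0.56140
Expected agreement pₑ = Σ (rowᵢ·colᵢ)/N² = (16·13 + 21·22 + 20·22)/57² = 0.34164
κ = (pₒ − pₑ)/(1 − pₑ) = (0.56140 − 0.34164)/(1 − 0.34164) = 0.3338

0.3338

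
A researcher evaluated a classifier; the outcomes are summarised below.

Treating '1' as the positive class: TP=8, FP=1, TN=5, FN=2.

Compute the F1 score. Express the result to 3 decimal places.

0.842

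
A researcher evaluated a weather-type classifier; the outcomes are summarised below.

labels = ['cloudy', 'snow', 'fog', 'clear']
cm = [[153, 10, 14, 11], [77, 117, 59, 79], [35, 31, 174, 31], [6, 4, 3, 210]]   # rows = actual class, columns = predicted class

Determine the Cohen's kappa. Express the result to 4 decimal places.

Observed agreement pₒ = trace/N = 654/1014 = 0.64497
Expected agreement pₑ = Σ (rowᵢ·colᵢ)/N² = (188·271 + 332·162 + 271·250 + 223·331)/1014² = 0.23954
κ = (pₒ − pₑ)/(1 − pₑ) = (0.64497 − 0.23954)/(1 − 0.23954) = 0.5331

0.5331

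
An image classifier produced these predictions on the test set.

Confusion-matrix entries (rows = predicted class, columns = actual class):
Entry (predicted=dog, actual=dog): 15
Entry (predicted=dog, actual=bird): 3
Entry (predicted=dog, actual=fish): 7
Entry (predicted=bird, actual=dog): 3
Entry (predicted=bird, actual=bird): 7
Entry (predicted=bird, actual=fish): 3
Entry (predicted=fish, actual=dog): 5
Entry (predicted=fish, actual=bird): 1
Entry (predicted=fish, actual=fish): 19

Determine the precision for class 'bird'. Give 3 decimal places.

Take TP from the diagonal, FP from the rest of the 'bird' prediction marginal, FN from the rest of the 'bird' actual marginal.
precision = TP/(TP+FP).
bird: TP=7, FP=3+3=6 → 7/13 = 0.5385

0.538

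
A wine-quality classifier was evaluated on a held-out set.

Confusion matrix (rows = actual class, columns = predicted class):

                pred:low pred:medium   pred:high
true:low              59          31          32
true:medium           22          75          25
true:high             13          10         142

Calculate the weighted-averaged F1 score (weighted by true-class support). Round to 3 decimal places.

0.666

Per-class F1 score (2·TP/(2·TP+FP+FN)):
  low: TP=59, FP=22+13=35, FN=31+32=63 → 118/216 = 0.5463
  medium: TP=75, FP=31+10=41, FN=22+25=47 → 150/238 = 0.6303
  high: TP=142, FP=32+25=57, FN=13+10=23 → 284/364 = 0.7802
Weighted-F1 score = Σ (supportᵢ/N)·F1 scoreᵢ with N=409: (122/409)·0.5463 + (122/409)·0.6303 + (165/409)·0.7802 = 0.666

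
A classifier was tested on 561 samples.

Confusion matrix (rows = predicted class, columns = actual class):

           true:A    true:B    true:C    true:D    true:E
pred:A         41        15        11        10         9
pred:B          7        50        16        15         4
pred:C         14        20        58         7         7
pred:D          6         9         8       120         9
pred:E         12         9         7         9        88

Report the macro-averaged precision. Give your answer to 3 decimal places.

Per-class precision (TP/(TP+FP)):
  A: TP=41, FP=15+11+10+9=45 → 41/86 = 0.4767
  B: TP=50, FP=7+16+15+4=42 → 50/92 = 0.5435
  C: TP=58, FP=14+20+7+7=48 → 58/106 = 0.5472
  D: TP=120, FP=6+9+8+9=32 → 120/152 = 0.7895
  E: TP=88, FP=12+9+7+9=37 → 88/125 = 0.7040
Macro-precision = mean = (0.4767 + 0.5435 + 0.5472 + 0.7895 + 0.7040) / 5 = 0.612

0.612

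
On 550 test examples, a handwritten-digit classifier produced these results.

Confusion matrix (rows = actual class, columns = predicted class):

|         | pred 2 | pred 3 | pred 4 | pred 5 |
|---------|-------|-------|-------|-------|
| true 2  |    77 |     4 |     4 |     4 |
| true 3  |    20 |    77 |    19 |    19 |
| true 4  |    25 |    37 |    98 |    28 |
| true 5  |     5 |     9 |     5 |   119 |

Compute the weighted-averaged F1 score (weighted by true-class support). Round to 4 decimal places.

Per-class F1 score (2·TP/(2·TP+FP+FN)):
  2: TP=77, FP=20+25+5=50, FN=4+4+4=12 → 154/216 = 0.71296
  3: TP=77, FP=4+37+9=50, FN=20+19+19=58 → 154/262 = 0.58779
  4: TP=98, FP=4+19+5=28, FN=25+37+28=90 → 196/314 = 0.62420
  5: TP=119, FP=4+19+28=51, FN=5+9+5=19 → 238/308 = 0.77273
Weighted-F1 score = Σ (supportᵢ/N)·F1 scoreᵢ with N=550: (89/550)·0.71296 + (135/550)·0.58779 + (188/550)·0.62420 + (138/550)·0.77273 = 0.6669

0.6669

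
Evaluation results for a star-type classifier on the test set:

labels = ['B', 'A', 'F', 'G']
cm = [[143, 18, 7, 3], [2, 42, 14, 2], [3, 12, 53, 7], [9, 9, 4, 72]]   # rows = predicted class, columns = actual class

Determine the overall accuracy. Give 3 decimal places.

0.775

Accuracy = trace / total = (143+42+53+72=310) / 400 = 310/400 = 0.775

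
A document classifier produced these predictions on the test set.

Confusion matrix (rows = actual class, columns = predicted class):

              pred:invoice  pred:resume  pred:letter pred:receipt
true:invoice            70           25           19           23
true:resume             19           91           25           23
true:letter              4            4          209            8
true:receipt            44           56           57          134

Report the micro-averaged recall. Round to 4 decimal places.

0.6215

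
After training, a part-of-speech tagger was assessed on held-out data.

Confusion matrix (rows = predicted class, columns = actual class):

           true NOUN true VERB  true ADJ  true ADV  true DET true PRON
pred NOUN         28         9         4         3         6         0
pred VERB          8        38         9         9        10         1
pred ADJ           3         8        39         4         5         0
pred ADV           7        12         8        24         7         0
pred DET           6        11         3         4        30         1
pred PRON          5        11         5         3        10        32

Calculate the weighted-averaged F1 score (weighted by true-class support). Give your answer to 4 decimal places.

0.5214

Per-class F1 score (2·TP/(2·TP+FP+FN)):
  NOUN: TP=28, FP=9+4+3+6+0=22, FN=8+3+7+6+5=29 → 56/107 = 0.52336
  VERB: TP=38, FP=8+9+9+10+1=37, FN=9+8+12+11+11=51 → 76/164 = 0.46341
  ADJ: TP=39, FP=3+8+4+5+0=20, FN=4+9+8+3+5=29 → 78/127 = 0.61417
  ADV: TP=24, FP=7+12+8+7+0=34, FN=3+9+4+4+3=23 → 48/105 = 0.45714
  DET: TP=30, FP=6+11+3+4+1=25, FN=6+10+5+7+10=38 → 60/123 = 0.48780
  PRON: TP=32, FP=5+11+5+3+10=34, FN=0+1+0+0+1=2 → 64/100 = 0.64000
Weighted-F1 score = Σ (supportᵢ/N)·F1 scoreᵢ with N=363: (57/363)·0.52336 + (89/363)·0.46341 + (68/363)·0.61417 + (47/363)·0.45714 + (68/363)·0.48780 + (34/363)·0.64000 = 0.5214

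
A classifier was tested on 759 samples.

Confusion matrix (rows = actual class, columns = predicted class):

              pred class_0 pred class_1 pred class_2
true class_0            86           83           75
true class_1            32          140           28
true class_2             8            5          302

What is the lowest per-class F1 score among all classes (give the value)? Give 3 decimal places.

0.465

Per-class F1 score (2·TP/(2·TP+FP+FN)):
  class_0: TP=86, FP=32+8=40, FN=83+75=158 → 172/370 = 0.4649
  class_1: TP=140, FP=83+5=88, FN=32+28=60 → 280/428 = 0.6542
  class_2: TP=302, FP=75+28=103, FN=8+5=13 → 604/720 = 0.8389
Lowest is class 'class_0' with F1 score = 0.465.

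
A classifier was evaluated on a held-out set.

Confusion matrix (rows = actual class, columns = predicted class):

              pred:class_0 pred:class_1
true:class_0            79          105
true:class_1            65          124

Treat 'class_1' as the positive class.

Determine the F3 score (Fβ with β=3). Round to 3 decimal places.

0.642

Fβ = (1+β²)·TP / ((1+β²)·TP + β²·FN + FP), with β²=9
= 10·124 / (10·124 + 9·65 + 105) = 0.642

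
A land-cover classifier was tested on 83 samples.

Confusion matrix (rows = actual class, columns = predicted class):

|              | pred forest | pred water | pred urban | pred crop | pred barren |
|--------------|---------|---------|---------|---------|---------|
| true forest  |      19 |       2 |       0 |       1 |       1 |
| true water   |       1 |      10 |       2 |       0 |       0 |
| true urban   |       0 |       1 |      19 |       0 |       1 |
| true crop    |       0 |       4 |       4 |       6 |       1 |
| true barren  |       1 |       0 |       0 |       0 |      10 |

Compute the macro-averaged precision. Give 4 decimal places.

0.7759

Per-class precision (TP/(TP+FP)):
  forest: TP=19, FP=1+0+0+1=2 → 19/21 = 0.90476
  water: TP=10, FP=2+1+4+0=7 → 10/17 = 0.58824
  urban: TP=19, FP=0+2+4+0=6 → 19/25 = 0.76000
  crop: TP=6, FP=1+0+0+0=1 → 6/7 = 0.85714
  barren: TP=10, FP=1+0+1+1=3 → 10/13 = 0.76923
Macro-precision = mean = (0.90476 + 0.58824 + 0.76000 + 0.85714 + 0.76923) / 5 = 0.7759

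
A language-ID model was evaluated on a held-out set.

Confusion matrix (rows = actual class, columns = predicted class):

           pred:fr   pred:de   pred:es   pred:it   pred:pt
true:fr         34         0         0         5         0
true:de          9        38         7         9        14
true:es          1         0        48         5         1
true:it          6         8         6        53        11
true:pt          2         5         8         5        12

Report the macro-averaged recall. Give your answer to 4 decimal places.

Per-class recall (TP/(TP+FN)):
  fr: TP=34, FN=0+0+5+0=5 → 34/39 = 0.87179
  de: TP=38, FN=9+7+9+14=39 → 38/77 = 0.49351
  es: TP=48, FN=1+0+5+1=7 → 48/55 = 0.87273
  it: TP=53, FN=6+8+6+11=31 → 53/84 = 0.63095
  pt: TP=12, FN=2+5+8+5=20 → 12/32 = 0.37500
Macro-recall = mean = (0.87179 + 0.49351 + 0.87273 + 0.63095 + 0.37500) / 5 = 0.6488

0.6488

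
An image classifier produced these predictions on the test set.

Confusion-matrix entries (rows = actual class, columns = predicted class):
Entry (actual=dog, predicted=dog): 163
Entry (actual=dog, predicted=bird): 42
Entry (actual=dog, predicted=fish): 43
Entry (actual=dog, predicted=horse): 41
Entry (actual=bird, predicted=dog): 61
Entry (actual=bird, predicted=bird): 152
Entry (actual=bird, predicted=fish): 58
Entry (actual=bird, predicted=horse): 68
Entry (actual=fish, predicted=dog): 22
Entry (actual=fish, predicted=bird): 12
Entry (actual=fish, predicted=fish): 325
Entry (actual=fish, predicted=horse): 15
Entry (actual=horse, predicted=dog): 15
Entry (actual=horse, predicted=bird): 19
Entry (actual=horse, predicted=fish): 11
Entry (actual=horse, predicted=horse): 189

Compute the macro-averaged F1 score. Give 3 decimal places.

Per-class F1 score (2·TP/(2·TP+FP+FN)):
  dog: TP=163, FP=61+22+15=98, FN=42+43+41=126 → 326/550 = 0.5927
  bird: TP=152, FP=42+12+19=73, FN=61+58+68=187 → 304/564 = 0.5390
  fish: TP=325, FP=43+58+11=112, FN=22+12+15=49 → 650/811 = 0.8015
  horse: TP=189, FP=41+68+15=124, FN=15+19+11=45 → 378/547 = 0.6910
Macro-F1 score = mean = (0.5927 + 0.5390 + 0.8015 + 0.6910) / 4 = 0.656

0.656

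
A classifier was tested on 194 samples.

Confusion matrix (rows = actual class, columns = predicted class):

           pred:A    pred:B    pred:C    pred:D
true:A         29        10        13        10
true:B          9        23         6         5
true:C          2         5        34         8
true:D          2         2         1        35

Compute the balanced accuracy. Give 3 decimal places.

0.643

Balanced accuracy = mean of per-class recall.
  A: recall = 29/62 = 0.4677
  B: recall = 23/43 = 0.5349
  C: recall = 34/49 = 0.6939
  D: recall = 35/40 = 0.8750
Mean = (0.4677 + 0.5349 + 0.6939 + 0.8750) / 4 = 0.643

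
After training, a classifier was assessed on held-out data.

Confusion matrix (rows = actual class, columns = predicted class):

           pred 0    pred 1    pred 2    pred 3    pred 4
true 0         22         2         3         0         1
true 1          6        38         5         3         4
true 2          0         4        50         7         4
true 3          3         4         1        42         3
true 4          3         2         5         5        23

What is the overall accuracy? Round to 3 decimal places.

0.729

Accuracy = trace / total = (22+38+50+42+23=175) / 240 = 175/240 = 0.729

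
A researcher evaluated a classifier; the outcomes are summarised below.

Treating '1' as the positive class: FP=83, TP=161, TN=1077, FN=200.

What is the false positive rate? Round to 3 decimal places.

0.072

FPR = FP/(FP+TN) = 83/(83+1077) = 0.072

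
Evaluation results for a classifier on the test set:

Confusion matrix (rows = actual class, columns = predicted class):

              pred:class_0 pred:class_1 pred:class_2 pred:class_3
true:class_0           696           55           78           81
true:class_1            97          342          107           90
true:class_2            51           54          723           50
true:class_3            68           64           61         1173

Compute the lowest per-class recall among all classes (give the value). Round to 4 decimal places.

Per-class recall (TP/(TP+FN)):
  class_0: TP=696, FN=55+78+81=214 → 696/910 = 0.76484
  class_1: TP=342, FN=97+107+90=294 → 342/636 = 0.53774
  class_2: TP=723, FN=51+54+50=155 → 723/878 = 0.82346
  class_3: TP=1173, FN=68+64+61=193 → 1173/1366 = 0.85871
Lowest is class 'class_1' with recall = 0.5377.

0.5377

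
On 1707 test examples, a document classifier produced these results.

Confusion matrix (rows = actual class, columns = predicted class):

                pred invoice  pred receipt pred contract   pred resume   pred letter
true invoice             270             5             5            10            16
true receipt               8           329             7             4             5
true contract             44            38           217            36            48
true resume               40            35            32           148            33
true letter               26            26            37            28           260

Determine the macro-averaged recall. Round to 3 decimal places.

0.717

Per-class recall (TP/(TP+FN)):
  invoice: TP=270, FN=5+5+10+16=36 → 270/306 = 0.8824
  receipt: TP=329, FN=8+7+4+5=24 → 329/353 = 0.9320
  contract: TP=217, FN=44+38+36+48=166 → 217/383 = 0.5666
  resume: TP=148, FN=40+35+32+33=140 → 148/288 = 0.5139
  letter: TP=260, FN=26+26+37+28=117 → 260/377 = 0.6897
Macro-recall = mean = (0.8824 + 0.9320 + 0.5666 + 0.5139 + 0.6897) / 5 = 0.717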